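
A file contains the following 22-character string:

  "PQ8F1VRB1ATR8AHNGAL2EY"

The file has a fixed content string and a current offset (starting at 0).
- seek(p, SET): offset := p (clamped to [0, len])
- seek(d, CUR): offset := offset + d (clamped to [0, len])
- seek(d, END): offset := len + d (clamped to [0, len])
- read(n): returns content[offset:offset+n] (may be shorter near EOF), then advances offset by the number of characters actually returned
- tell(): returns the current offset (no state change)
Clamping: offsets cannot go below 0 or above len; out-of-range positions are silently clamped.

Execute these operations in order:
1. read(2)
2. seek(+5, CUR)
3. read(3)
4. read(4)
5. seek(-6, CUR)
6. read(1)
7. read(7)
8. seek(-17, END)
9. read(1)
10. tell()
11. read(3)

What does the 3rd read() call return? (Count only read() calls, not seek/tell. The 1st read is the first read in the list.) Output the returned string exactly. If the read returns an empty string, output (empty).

After 1 (read(2)): returned 'PQ', offset=2
After 2 (seek(+5, CUR)): offset=7
After 3 (read(3)): returned 'B1A', offset=10
After 4 (read(4)): returned 'TR8A', offset=14
After 5 (seek(-6, CUR)): offset=8
After 6 (read(1)): returned '1', offset=9
After 7 (read(7)): returned 'ATR8AHN', offset=16
After 8 (seek(-17, END)): offset=5
After 9 (read(1)): returned 'V', offset=6
After 10 (tell()): offset=6
After 11 (read(3)): returned 'RB1', offset=9

Answer: TR8A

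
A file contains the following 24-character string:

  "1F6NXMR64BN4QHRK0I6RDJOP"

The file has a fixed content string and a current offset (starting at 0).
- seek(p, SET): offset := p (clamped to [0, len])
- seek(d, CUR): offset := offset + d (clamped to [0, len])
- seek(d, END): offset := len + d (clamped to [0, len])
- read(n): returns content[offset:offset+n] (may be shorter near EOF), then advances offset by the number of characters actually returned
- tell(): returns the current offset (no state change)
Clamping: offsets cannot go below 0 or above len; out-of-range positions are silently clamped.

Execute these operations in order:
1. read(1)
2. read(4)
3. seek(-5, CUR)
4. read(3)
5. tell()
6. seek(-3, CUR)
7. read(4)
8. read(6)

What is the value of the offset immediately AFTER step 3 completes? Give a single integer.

Answer: 0

Derivation:
After 1 (read(1)): returned '1', offset=1
After 2 (read(4)): returned 'F6NX', offset=5
After 3 (seek(-5, CUR)): offset=0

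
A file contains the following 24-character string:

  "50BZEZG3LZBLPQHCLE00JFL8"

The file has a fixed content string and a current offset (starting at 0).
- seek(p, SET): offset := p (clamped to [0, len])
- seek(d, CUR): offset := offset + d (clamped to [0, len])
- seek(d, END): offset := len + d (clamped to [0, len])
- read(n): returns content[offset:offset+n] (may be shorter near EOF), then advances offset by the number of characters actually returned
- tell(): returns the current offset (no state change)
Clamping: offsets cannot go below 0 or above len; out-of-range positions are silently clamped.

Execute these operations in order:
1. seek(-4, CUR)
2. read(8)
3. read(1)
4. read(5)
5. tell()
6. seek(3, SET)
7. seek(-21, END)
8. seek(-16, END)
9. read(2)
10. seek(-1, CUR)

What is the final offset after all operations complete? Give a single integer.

Answer: 9

Derivation:
After 1 (seek(-4, CUR)): offset=0
After 2 (read(8)): returned '50BZEZG3', offset=8
After 3 (read(1)): returned 'L', offset=9
After 4 (read(5)): returned 'ZBLPQ', offset=14
After 5 (tell()): offset=14
After 6 (seek(3, SET)): offset=3
After 7 (seek(-21, END)): offset=3
After 8 (seek(-16, END)): offset=8
After 9 (read(2)): returned 'LZ', offset=10
After 10 (seek(-1, CUR)): offset=9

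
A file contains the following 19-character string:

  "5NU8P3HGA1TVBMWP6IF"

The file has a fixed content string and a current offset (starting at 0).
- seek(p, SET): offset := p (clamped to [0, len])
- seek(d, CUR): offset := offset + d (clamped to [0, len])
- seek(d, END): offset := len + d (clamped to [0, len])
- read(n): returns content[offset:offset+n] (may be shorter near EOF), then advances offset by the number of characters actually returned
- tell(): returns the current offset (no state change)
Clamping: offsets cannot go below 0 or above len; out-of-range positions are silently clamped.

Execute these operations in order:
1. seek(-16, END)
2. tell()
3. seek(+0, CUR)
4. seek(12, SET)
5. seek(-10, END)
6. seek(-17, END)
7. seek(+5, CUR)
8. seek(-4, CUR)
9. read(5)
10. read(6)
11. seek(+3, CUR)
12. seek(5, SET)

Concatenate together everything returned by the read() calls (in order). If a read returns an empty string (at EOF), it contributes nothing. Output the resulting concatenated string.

Answer: 8P3HGA1TVBM

Derivation:
After 1 (seek(-16, END)): offset=3
After 2 (tell()): offset=3
After 3 (seek(+0, CUR)): offset=3
After 4 (seek(12, SET)): offset=12
After 5 (seek(-10, END)): offset=9
After 6 (seek(-17, END)): offset=2
After 7 (seek(+5, CUR)): offset=7
After 8 (seek(-4, CUR)): offset=3
After 9 (read(5)): returned '8P3HG', offset=8
After 10 (read(6)): returned 'A1TVBM', offset=14
After 11 (seek(+3, CUR)): offset=17
After 12 (seek(5, SET)): offset=5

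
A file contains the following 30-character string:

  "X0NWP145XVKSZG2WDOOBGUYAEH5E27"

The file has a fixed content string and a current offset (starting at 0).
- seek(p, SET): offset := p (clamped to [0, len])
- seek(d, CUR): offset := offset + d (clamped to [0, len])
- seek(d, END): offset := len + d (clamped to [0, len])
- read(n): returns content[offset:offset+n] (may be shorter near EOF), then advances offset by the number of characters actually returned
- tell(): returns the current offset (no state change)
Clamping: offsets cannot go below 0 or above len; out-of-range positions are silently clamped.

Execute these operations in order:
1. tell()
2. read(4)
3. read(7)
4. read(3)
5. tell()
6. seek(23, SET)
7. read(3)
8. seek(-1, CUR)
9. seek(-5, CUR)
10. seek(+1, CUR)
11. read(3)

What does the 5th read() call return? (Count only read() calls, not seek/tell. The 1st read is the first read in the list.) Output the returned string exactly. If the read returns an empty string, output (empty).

After 1 (tell()): offset=0
After 2 (read(4)): returned 'X0NW', offset=4
After 3 (read(7)): returned 'P145XVK', offset=11
After 4 (read(3)): returned 'SZG', offset=14
After 5 (tell()): offset=14
After 6 (seek(23, SET)): offset=23
After 7 (read(3)): returned 'AEH', offset=26
After 8 (seek(-1, CUR)): offset=25
After 9 (seek(-5, CUR)): offset=20
After 10 (seek(+1, CUR)): offset=21
After 11 (read(3)): returned 'UYA', offset=24

Answer: UYA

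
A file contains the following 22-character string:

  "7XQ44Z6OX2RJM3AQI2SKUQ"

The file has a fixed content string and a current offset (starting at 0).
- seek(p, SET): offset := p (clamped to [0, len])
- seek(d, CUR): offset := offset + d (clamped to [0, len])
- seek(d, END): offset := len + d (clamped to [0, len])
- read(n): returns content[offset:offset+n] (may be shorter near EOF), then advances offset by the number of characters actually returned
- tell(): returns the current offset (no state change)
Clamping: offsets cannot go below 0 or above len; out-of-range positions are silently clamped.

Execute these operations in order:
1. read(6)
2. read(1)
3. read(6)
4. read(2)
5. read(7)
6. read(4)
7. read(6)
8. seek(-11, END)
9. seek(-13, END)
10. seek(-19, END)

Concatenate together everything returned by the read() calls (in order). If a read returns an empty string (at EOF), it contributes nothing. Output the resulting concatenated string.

Answer: 7XQ44Z6OX2RJM3AQI2SKUQ

Derivation:
After 1 (read(6)): returned '7XQ44Z', offset=6
After 2 (read(1)): returned '6', offset=7
After 3 (read(6)): returned 'OX2RJM', offset=13
After 4 (read(2)): returned '3A', offset=15
After 5 (read(7)): returned 'QI2SKUQ', offset=22
After 6 (read(4)): returned '', offset=22
After 7 (read(6)): returned '', offset=22
After 8 (seek(-11, END)): offset=11
After 9 (seek(-13, END)): offset=9
After 10 (seek(-19, END)): offset=3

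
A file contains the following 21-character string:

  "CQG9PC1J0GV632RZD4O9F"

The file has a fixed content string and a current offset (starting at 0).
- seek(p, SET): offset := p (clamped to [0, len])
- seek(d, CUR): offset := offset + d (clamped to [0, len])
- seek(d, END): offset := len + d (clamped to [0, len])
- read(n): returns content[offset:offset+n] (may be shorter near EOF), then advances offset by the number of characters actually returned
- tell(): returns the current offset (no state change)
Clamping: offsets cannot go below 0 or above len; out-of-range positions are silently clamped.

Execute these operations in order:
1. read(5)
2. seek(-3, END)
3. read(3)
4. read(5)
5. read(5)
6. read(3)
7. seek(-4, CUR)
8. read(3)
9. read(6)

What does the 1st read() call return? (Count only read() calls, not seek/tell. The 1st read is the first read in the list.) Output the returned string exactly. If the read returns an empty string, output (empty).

Answer: CQG9P

Derivation:
After 1 (read(5)): returned 'CQG9P', offset=5
After 2 (seek(-3, END)): offset=18
After 3 (read(3)): returned 'O9F', offset=21
After 4 (read(5)): returned '', offset=21
After 5 (read(5)): returned '', offset=21
After 6 (read(3)): returned '', offset=21
After 7 (seek(-4, CUR)): offset=17
After 8 (read(3)): returned '4O9', offset=20
After 9 (read(6)): returned 'F', offset=21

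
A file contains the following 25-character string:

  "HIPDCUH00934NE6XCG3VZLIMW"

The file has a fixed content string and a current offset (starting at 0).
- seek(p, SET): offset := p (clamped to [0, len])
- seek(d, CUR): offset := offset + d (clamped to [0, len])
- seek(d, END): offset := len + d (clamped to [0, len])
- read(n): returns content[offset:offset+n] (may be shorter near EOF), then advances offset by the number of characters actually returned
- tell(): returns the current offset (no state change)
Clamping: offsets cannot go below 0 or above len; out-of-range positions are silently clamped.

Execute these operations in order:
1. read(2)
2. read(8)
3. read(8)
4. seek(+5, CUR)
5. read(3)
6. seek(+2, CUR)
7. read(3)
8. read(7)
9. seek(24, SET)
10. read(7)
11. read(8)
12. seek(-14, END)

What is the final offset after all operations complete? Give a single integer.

Answer: 11

Derivation:
After 1 (read(2)): returned 'HI', offset=2
After 2 (read(8)): returned 'PDCUH009', offset=10
After 3 (read(8)): returned '34NE6XCG', offset=18
After 4 (seek(+5, CUR)): offset=23
After 5 (read(3)): returned 'MW', offset=25
After 6 (seek(+2, CUR)): offset=25
After 7 (read(3)): returned '', offset=25
After 8 (read(7)): returned '', offset=25
After 9 (seek(24, SET)): offset=24
After 10 (read(7)): returned 'W', offset=25
After 11 (read(8)): returned '', offset=25
After 12 (seek(-14, END)): offset=11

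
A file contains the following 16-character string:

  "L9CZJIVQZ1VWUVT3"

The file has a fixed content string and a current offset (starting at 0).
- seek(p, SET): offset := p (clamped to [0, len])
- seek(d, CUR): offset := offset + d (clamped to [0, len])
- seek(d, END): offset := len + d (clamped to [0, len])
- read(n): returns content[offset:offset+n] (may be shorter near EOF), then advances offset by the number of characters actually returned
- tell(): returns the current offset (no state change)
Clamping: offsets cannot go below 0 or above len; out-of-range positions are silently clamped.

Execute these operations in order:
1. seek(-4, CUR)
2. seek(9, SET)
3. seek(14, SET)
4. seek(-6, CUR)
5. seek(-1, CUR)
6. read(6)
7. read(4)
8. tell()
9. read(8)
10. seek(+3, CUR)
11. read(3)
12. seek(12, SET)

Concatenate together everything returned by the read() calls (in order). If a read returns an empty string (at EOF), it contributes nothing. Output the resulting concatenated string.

After 1 (seek(-4, CUR)): offset=0
After 2 (seek(9, SET)): offset=9
After 3 (seek(14, SET)): offset=14
After 4 (seek(-6, CUR)): offset=8
After 5 (seek(-1, CUR)): offset=7
After 6 (read(6)): returned 'QZ1VWU', offset=13
After 7 (read(4)): returned 'VT3', offset=16
After 8 (tell()): offset=16
After 9 (read(8)): returned '', offset=16
After 10 (seek(+3, CUR)): offset=16
After 11 (read(3)): returned '', offset=16
After 12 (seek(12, SET)): offset=12

Answer: QZ1VWUVT3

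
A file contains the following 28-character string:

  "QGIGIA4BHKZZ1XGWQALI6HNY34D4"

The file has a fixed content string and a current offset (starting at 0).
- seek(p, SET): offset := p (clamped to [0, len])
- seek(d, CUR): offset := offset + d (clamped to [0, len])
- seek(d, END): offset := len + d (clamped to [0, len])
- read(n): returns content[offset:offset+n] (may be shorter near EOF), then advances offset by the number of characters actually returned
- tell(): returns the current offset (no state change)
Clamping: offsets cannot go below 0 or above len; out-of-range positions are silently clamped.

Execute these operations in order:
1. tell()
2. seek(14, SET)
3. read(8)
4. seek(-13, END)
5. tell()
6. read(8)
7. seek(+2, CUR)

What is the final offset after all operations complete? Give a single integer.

After 1 (tell()): offset=0
After 2 (seek(14, SET)): offset=14
After 3 (read(8)): returned 'GWQALI6H', offset=22
After 4 (seek(-13, END)): offset=15
After 5 (tell()): offset=15
After 6 (read(8)): returned 'WQALI6HN', offset=23
After 7 (seek(+2, CUR)): offset=25

Answer: 25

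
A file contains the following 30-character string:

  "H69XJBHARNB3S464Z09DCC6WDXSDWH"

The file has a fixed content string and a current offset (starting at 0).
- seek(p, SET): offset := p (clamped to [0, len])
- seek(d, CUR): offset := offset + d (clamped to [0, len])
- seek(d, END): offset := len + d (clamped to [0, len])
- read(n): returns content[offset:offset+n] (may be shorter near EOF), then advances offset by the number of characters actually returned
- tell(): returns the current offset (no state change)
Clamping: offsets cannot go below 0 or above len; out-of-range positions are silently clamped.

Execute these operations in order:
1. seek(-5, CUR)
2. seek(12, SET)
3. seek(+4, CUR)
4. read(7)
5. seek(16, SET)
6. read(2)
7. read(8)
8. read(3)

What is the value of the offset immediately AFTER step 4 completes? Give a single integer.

Answer: 23

Derivation:
After 1 (seek(-5, CUR)): offset=0
After 2 (seek(12, SET)): offset=12
After 3 (seek(+4, CUR)): offset=16
After 4 (read(7)): returned 'Z09DCC6', offset=23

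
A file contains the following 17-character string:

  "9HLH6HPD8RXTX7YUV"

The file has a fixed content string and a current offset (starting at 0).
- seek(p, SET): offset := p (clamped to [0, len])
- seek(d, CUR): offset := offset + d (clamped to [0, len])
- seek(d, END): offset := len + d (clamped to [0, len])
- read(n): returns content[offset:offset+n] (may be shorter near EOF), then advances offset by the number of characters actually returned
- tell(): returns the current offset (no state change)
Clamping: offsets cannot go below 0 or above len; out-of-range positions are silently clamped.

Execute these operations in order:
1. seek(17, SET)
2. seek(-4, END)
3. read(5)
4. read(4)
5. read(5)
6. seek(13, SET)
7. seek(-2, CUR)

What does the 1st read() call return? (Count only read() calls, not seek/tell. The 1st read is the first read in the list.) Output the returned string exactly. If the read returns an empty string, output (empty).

Answer: 7YUV

Derivation:
After 1 (seek(17, SET)): offset=17
After 2 (seek(-4, END)): offset=13
After 3 (read(5)): returned '7YUV', offset=17
After 4 (read(4)): returned '', offset=17
After 5 (read(5)): returned '', offset=17
After 6 (seek(13, SET)): offset=13
After 7 (seek(-2, CUR)): offset=11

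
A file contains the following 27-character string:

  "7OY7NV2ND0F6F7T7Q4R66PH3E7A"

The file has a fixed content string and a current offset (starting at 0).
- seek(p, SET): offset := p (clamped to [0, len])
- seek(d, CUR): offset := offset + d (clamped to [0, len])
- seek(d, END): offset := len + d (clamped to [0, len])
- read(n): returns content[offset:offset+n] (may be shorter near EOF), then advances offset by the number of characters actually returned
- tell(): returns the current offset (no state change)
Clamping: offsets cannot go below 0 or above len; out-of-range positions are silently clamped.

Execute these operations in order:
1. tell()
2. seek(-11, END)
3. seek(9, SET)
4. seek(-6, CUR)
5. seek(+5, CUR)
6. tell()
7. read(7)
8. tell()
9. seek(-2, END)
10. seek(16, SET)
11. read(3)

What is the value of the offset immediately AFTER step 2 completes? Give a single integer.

Answer: 16

Derivation:
After 1 (tell()): offset=0
After 2 (seek(-11, END)): offset=16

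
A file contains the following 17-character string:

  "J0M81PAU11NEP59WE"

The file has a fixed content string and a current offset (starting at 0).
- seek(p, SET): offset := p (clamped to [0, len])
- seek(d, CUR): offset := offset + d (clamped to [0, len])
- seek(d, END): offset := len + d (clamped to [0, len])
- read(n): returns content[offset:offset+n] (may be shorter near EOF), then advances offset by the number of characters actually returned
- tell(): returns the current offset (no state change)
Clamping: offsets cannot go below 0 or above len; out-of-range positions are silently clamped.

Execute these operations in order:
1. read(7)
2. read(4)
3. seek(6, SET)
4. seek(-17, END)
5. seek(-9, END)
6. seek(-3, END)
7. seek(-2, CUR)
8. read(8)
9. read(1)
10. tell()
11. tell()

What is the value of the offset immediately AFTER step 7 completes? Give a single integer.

After 1 (read(7)): returned 'J0M81PA', offset=7
After 2 (read(4)): returned 'U11N', offset=11
After 3 (seek(6, SET)): offset=6
After 4 (seek(-17, END)): offset=0
After 5 (seek(-9, END)): offset=8
After 6 (seek(-3, END)): offset=14
After 7 (seek(-2, CUR)): offset=12

Answer: 12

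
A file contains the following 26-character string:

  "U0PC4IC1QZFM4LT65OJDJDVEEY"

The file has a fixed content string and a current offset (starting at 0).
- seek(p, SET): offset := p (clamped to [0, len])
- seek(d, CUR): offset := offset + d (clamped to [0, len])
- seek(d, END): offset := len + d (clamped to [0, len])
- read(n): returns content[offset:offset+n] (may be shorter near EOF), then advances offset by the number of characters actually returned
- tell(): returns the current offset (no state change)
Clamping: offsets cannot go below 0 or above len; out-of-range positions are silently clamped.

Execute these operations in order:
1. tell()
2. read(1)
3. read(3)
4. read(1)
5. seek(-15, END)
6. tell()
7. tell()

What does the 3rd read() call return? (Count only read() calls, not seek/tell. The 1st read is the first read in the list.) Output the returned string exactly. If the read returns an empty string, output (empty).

Answer: 4

Derivation:
After 1 (tell()): offset=0
After 2 (read(1)): returned 'U', offset=1
After 3 (read(3)): returned '0PC', offset=4
After 4 (read(1)): returned '4', offset=5
After 5 (seek(-15, END)): offset=11
After 6 (tell()): offset=11
After 7 (tell()): offset=11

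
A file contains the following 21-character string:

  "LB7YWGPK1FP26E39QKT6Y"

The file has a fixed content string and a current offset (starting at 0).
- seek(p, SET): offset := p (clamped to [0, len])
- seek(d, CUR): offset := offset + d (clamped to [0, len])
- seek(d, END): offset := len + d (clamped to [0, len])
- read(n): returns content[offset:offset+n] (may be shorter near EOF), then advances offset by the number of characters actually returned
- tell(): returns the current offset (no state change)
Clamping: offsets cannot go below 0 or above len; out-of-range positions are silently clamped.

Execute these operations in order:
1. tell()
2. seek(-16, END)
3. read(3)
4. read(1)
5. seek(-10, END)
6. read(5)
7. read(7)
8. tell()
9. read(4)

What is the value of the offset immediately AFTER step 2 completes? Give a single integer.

Answer: 5

Derivation:
After 1 (tell()): offset=0
After 2 (seek(-16, END)): offset=5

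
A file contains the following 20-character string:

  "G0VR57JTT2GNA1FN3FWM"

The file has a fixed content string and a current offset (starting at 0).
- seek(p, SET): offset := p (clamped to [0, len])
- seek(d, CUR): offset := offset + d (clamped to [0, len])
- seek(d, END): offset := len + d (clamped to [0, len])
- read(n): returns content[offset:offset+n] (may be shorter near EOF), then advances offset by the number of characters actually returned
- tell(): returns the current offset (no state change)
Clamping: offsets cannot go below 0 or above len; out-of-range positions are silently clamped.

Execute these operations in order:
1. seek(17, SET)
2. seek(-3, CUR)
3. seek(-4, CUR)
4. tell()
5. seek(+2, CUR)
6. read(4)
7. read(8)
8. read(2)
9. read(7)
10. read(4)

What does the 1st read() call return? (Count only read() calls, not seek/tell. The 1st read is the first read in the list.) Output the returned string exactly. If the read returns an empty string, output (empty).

After 1 (seek(17, SET)): offset=17
After 2 (seek(-3, CUR)): offset=14
After 3 (seek(-4, CUR)): offset=10
After 4 (tell()): offset=10
After 5 (seek(+2, CUR)): offset=12
After 6 (read(4)): returned 'A1FN', offset=16
After 7 (read(8)): returned '3FWM', offset=20
After 8 (read(2)): returned '', offset=20
After 9 (read(7)): returned '', offset=20
After 10 (read(4)): returned '', offset=20

Answer: A1FN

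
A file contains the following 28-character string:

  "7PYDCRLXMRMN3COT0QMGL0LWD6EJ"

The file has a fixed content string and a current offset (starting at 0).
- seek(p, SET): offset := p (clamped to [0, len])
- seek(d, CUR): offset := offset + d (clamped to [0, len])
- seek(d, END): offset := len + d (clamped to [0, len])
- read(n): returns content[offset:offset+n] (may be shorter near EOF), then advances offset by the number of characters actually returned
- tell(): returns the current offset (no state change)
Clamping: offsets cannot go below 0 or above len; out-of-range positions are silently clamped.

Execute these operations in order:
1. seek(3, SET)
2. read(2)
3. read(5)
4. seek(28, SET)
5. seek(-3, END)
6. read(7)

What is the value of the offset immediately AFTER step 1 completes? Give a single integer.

After 1 (seek(3, SET)): offset=3

Answer: 3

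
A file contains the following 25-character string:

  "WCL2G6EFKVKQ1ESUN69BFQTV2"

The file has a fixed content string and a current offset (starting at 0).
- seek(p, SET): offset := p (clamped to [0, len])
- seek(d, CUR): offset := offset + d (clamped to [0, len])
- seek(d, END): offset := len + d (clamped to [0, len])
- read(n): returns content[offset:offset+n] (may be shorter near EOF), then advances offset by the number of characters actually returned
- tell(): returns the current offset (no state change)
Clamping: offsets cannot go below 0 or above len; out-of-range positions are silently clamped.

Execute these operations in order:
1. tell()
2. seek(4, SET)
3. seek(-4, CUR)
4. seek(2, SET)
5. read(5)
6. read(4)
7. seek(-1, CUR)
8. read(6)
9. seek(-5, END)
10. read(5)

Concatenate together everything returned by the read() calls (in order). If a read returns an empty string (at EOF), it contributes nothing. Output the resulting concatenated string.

Answer: L2G6EFKVKKQ1ESUFQTV2

Derivation:
After 1 (tell()): offset=0
After 2 (seek(4, SET)): offset=4
After 3 (seek(-4, CUR)): offset=0
After 4 (seek(2, SET)): offset=2
After 5 (read(5)): returned 'L2G6E', offset=7
After 6 (read(4)): returned 'FKVK', offset=11
After 7 (seek(-1, CUR)): offset=10
After 8 (read(6)): returned 'KQ1ESU', offset=16
After 9 (seek(-5, END)): offset=20
After 10 (read(5)): returned 'FQTV2', offset=25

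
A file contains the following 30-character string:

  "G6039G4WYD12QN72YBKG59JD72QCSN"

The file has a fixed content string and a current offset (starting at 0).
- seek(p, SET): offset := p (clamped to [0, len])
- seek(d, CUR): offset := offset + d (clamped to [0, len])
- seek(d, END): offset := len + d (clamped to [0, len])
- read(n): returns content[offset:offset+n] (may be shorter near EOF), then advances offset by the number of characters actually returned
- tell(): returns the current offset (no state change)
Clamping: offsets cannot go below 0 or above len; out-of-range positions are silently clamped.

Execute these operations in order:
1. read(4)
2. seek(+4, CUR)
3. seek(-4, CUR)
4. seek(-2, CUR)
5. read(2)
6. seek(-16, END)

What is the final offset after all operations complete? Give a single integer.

Answer: 14

Derivation:
After 1 (read(4)): returned 'G603', offset=4
After 2 (seek(+4, CUR)): offset=8
After 3 (seek(-4, CUR)): offset=4
After 4 (seek(-2, CUR)): offset=2
After 5 (read(2)): returned '03', offset=4
After 6 (seek(-16, END)): offset=14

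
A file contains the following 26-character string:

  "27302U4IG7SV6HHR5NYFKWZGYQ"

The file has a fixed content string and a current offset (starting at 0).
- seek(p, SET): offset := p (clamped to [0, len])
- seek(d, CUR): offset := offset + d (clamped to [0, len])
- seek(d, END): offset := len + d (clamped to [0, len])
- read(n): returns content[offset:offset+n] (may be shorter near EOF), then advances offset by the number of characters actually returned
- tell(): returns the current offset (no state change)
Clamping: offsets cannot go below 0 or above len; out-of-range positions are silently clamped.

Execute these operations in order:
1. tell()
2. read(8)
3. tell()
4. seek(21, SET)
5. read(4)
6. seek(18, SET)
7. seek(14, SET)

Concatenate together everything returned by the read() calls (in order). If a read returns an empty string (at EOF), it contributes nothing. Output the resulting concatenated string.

After 1 (tell()): offset=0
After 2 (read(8)): returned '27302U4I', offset=8
After 3 (tell()): offset=8
After 4 (seek(21, SET)): offset=21
After 5 (read(4)): returned 'WZGY', offset=25
After 6 (seek(18, SET)): offset=18
After 7 (seek(14, SET)): offset=14

Answer: 27302U4IWZGY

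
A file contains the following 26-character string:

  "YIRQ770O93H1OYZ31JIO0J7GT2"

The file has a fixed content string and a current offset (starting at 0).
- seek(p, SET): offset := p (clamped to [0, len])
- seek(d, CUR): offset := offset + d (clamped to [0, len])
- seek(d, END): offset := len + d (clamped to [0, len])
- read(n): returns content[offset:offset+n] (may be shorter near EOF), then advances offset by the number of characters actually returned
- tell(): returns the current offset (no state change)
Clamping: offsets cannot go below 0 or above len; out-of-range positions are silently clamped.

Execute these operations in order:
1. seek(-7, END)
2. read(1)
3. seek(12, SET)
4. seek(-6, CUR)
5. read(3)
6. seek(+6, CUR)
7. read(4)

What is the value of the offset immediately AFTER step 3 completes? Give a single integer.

After 1 (seek(-7, END)): offset=19
After 2 (read(1)): returned 'O', offset=20
After 3 (seek(12, SET)): offset=12

Answer: 12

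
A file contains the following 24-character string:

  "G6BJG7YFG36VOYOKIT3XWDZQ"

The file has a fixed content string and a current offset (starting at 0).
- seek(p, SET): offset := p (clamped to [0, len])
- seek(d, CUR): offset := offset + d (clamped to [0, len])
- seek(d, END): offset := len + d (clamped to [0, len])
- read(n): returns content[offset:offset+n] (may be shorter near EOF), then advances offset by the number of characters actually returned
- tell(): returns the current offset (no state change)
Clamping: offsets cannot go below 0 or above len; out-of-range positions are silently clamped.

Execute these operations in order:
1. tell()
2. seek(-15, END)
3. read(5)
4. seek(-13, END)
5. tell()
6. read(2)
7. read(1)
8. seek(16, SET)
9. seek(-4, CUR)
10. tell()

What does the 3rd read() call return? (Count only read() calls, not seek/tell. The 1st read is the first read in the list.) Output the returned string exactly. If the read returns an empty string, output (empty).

Answer: Y

Derivation:
After 1 (tell()): offset=0
After 2 (seek(-15, END)): offset=9
After 3 (read(5)): returned '36VOY', offset=14
After 4 (seek(-13, END)): offset=11
After 5 (tell()): offset=11
After 6 (read(2)): returned 'VO', offset=13
After 7 (read(1)): returned 'Y', offset=14
After 8 (seek(16, SET)): offset=16
After 9 (seek(-4, CUR)): offset=12
After 10 (tell()): offset=12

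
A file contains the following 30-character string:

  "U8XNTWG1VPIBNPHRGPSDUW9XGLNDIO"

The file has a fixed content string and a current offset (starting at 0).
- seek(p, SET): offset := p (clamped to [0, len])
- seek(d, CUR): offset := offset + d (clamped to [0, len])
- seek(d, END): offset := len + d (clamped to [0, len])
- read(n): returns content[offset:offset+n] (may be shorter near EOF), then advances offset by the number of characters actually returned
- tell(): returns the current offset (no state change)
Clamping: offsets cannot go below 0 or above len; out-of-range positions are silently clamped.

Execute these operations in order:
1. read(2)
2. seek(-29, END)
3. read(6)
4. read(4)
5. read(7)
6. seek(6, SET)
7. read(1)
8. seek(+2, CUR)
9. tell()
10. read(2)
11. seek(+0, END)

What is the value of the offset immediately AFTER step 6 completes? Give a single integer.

After 1 (read(2)): returned 'U8', offset=2
After 2 (seek(-29, END)): offset=1
After 3 (read(6)): returned '8XNTWG', offset=7
After 4 (read(4)): returned '1VPI', offset=11
After 5 (read(7)): returned 'BNPHRGP', offset=18
After 6 (seek(6, SET)): offset=6

Answer: 6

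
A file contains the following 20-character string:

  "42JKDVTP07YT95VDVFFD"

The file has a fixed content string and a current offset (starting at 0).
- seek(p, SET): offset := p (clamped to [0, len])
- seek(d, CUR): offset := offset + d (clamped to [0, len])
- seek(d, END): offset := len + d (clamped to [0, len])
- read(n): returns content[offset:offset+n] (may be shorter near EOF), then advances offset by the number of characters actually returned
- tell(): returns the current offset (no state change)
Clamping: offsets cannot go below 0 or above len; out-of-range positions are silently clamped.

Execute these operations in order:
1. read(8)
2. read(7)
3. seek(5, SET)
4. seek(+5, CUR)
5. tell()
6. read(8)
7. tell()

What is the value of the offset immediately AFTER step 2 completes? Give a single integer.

After 1 (read(8)): returned '42JKDVTP', offset=8
After 2 (read(7)): returned '07YT95V', offset=15

Answer: 15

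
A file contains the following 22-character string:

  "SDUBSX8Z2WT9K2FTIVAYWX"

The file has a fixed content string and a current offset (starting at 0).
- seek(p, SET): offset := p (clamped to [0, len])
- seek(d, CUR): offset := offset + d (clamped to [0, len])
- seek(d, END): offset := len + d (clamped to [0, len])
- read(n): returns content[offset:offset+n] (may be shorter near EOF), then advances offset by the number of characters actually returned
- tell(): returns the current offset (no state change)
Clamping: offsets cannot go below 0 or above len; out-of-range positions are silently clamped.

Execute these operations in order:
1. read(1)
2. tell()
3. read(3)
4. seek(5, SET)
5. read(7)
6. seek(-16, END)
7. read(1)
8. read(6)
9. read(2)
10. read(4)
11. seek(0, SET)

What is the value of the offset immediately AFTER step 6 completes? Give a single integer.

Answer: 6

Derivation:
After 1 (read(1)): returned 'S', offset=1
After 2 (tell()): offset=1
After 3 (read(3)): returned 'DUB', offset=4
After 4 (seek(5, SET)): offset=5
After 5 (read(7)): returned 'X8Z2WT9', offset=12
After 6 (seek(-16, END)): offset=6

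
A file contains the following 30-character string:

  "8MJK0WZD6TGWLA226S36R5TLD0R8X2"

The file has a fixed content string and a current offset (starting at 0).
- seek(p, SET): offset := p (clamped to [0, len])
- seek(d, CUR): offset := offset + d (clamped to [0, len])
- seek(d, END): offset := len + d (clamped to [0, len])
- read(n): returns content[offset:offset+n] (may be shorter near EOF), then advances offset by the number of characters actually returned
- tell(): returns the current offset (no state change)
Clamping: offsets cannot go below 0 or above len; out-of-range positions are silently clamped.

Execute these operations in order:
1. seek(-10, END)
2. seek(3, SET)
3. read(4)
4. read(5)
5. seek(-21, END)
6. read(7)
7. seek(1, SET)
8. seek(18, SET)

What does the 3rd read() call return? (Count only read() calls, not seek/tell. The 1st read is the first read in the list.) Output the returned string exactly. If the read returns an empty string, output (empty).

After 1 (seek(-10, END)): offset=20
After 2 (seek(3, SET)): offset=3
After 3 (read(4)): returned 'K0WZ', offset=7
After 4 (read(5)): returned 'D6TGW', offset=12
After 5 (seek(-21, END)): offset=9
After 6 (read(7)): returned 'TGWLA22', offset=16
After 7 (seek(1, SET)): offset=1
After 8 (seek(18, SET)): offset=18

Answer: TGWLA22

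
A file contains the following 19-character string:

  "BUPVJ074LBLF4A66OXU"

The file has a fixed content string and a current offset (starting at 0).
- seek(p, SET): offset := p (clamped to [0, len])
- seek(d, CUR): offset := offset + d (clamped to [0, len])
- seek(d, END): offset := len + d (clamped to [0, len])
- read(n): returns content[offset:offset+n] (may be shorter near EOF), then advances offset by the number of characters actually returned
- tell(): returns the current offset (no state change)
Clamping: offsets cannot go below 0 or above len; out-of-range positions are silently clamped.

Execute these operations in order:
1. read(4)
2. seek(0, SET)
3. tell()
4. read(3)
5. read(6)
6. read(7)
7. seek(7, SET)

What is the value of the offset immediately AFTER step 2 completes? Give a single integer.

After 1 (read(4)): returned 'BUPV', offset=4
After 2 (seek(0, SET)): offset=0

Answer: 0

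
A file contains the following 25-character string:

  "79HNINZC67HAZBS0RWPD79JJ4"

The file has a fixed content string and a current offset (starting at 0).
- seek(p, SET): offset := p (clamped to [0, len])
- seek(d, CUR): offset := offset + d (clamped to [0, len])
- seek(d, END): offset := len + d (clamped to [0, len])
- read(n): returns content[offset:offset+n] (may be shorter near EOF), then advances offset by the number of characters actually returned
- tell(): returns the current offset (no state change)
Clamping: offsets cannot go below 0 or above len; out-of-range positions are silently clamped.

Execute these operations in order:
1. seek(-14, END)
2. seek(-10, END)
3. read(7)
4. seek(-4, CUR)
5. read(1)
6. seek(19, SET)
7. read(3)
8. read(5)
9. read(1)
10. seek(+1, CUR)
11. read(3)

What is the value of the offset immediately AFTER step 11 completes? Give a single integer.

Answer: 25

Derivation:
After 1 (seek(-14, END)): offset=11
After 2 (seek(-10, END)): offset=15
After 3 (read(7)): returned '0RWPD79', offset=22
After 4 (seek(-4, CUR)): offset=18
After 5 (read(1)): returned 'P', offset=19
After 6 (seek(19, SET)): offset=19
After 7 (read(3)): returned 'D79', offset=22
After 8 (read(5)): returned 'JJ4', offset=25
After 9 (read(1)): returned '', offset=25
After 10 (seek(+1, CUR)): offset=25
After 11 (read(3)): returned '', offset=25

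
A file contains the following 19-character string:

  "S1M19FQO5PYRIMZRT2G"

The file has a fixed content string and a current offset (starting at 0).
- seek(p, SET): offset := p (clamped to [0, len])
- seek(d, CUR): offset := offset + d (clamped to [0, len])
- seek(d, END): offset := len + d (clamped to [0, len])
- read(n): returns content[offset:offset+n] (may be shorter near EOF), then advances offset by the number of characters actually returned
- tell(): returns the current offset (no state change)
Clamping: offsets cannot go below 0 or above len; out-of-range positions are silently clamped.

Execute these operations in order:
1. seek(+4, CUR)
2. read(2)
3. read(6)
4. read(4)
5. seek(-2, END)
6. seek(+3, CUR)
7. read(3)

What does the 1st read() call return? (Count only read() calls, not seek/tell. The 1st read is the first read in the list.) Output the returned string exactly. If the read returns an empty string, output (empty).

After 1 (seek(+4, CUR)): offset=4
After 2 (read(2)): returned '9F', offset=6
After 3 (read(6)): returned 'QO5PYR', offset=12
After 4 (read(4)): returned 'IMZR', offset=16
After 5 (seek(-2, END)): offset=17
After 6 (seek(+3, CUR)): offset=19
After 7 (read(3)): returned '', offset=19

Answer: 9F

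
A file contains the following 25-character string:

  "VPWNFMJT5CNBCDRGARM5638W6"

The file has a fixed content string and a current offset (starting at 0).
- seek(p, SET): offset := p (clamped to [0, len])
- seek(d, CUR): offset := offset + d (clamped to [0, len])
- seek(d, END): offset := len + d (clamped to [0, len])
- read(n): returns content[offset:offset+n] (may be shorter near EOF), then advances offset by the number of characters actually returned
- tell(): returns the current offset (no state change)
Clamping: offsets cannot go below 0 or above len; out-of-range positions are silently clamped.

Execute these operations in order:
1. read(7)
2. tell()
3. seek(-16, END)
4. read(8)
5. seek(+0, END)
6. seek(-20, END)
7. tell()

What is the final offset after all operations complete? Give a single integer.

After 1 (read(7)): returned 'VPWNFMJ', offset=7
After 2 (tell()): offset=7
After 3 (seek(-16, END)): offset=9
After 4 (read(8)): returned 'CNBCDRGA', offset=17
After 5 (seek(+0, END)): offset=25
After 6 (seek(-20, END)): offset=5
After 7 (tell()): offset=5

Answer: 5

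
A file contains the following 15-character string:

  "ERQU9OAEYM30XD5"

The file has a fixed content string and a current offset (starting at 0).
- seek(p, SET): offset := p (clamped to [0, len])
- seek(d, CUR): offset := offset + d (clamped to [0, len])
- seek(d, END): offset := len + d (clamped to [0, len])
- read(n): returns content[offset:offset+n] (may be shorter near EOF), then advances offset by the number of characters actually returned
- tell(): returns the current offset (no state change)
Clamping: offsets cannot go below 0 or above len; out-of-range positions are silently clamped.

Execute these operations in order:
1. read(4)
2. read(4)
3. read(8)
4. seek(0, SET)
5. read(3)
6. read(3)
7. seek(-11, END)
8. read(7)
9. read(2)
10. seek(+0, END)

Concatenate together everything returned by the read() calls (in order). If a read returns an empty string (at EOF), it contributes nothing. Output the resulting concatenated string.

Answer: ERQU9OAEYM30XD5ERQU9O9OAEYM30X

Derivation:
After 1 (read(4)): returned 'ERQU', offset=4
After 2 (read(4)): returned '9OAE', offset=8
After 3 (read(8)): returned 'YM30XD5', offset=15
After 4 (seek(0, SET)): offset=0
After 5 (read(3)): returned 'ERQ', offset=3
After 6 (read(3)): returned 'U9O', offset=6
After 7 (seek(-11, END)): offset=4
After 8 (read(7)): returned '9OAEYM3', offset=11
After 9 (read(2)): returned '0X', offset=13
After 10 (seek(+0, END)): offset=15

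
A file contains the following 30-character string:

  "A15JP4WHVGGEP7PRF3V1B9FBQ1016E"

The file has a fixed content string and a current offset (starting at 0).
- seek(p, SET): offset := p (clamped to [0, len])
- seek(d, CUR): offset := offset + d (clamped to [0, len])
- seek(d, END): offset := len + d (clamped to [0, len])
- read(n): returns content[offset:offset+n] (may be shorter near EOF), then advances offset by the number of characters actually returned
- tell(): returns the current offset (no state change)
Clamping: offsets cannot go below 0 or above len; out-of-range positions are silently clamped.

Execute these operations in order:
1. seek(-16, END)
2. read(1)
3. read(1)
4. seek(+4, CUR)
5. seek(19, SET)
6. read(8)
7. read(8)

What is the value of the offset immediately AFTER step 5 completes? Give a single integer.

Answer: 19

Derivation:
After 1 (seek(-16, END)): offset=14
After 2 (read(1)): returned 'P', offset=15
After 3 (read(1)): returned 'R', offset=16
After 4 (seek(+4, CUR)): offset=20
After 5 (seek(19, SET)): offset=19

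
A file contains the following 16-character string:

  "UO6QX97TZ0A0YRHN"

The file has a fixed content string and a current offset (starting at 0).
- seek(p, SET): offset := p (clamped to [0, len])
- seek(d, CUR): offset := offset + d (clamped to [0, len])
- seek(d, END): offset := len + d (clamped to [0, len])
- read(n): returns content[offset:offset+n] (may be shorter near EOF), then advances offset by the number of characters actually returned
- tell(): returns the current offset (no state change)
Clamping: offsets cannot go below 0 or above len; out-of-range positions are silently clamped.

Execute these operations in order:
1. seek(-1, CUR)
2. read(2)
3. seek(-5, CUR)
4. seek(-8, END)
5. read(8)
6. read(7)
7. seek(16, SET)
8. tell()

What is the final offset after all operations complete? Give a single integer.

Answer: 16

Derivation:
After 1 (seek(-1, CUR)): offset=0
After 2 (read(2)): returned 'UO', offset=2
After 3 (seek(-5, CUR)): offset=0
After 4 (seek(-8, END)): offset=8
After 5 (read(8)): returned 'Z0A0YRHN', offset=16
After 6 (read(7)): returned '', offset=16
After 7 (seek(16, SET)): offset=16
After 8 (tell()): offset=16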